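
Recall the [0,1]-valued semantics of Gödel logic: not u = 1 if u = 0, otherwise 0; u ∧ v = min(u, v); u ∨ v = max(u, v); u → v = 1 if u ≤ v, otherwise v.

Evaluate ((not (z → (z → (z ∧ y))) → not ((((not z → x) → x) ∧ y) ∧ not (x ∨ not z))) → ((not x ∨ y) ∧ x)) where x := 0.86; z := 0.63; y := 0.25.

0.25

(z ∧ y) = min(0.63, 0.25) = 0.25
(z → (z ∧ y)): 0.63 > 0.25, so result = 0.25
(z → (z → (z ∧ y))): 0.63 > 0.25, so result = 0.25
not (z → (z → (z ∧ y))): Gödel ¬ of 0.25 = 0 (operand ≠ 0)
not z: Gödel ¬ of 0.63 = 0 (operand ≠ 0)
(not z → x): 0 ≤ 0.86, so result = 1
((not z → x) → x): 1 > 0.86, so result = 0.86
(((not z → x) → x) ∧ y) = min(0.86, 0.25) = 0.25
not z: Gödel ¬ of 0.63 = 0 (operand ≠ 0)
(x ∨ not z) = max(0.86, 0) = 0.86
not (x ∨ not z): Gödel ¬ of 0.86 = 0 (operand ≠ 0)
((((not z → x) → x) ∧ y) ∧ not (x ∨ not z)) = min(0.25, 0) = 0
not ((((not z → x) → x) ∧ y) ∧ not (x ∨ not z)): Gödel ¬ of 0 = 1 (operand is 0)
(not (z → (z → (z ∧ y))) → not ((((not z → x) → x) ∧ y) ∧ not (x ∨ not z))): 0 ≤ 1, so result = 1
not x: Gödel ¬ of 0.86 = 0 (operand ≠ 0)
(not x ∨ y) = max(0, 0.25) = 0.25
((not x ∨ y) ∧ x) = min(0.25, 0.86) = 0.25
((not (z → (z → (z ∧ y))) → not ((((not z → x) → x) ∧ y) ∧ not (x ∨ not z))) → ((not x ∨ y) ∧ x)): 1 > 0.25, so result = 0.25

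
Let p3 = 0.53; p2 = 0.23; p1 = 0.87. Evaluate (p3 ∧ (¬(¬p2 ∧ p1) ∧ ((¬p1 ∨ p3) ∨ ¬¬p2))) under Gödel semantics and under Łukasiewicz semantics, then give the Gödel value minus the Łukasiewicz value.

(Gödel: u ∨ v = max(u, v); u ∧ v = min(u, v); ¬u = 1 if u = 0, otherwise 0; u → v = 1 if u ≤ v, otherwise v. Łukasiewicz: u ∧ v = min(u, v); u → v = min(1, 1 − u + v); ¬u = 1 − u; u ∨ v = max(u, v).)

Gödel evaluation:
  ¬p2: Gödel ¬ of 0.23 = 0 (operand ≠ 0)
  (¬p2 ∧ p1) = min(0, 0.87) = 0
  ¬(¬p2 ∧ p1): Gödel ¬ of 0 = 1 (operand is 0)
  ¬p1: Gödel ¬ of 0.87 = 0 (operand ≠ 0)
  (¬p1 ∨ p3) = max(0, 0.53) = 0.53
  ¬p2: Gödel ¬ of 0.23 = 0 (operand ≠ 0)
  ¬¬p2: Gödel ¬ of 0 = 1 (operand is 0)
  ((¬p1 ∨ p3) ∨ ¬¬p2) = max(0.53, 1) = 1
  (¬(¬p2 ∧ p1) ∧ ((¬p1 ∨ p3) ∨ ¬¬p2)) = min(1, 1) = 1
  (p3 ∧ (¬(¬p2 ∧ p1) ∧ ((¬p1 ∨ p3) ∨ ¬¬p2))) = min(0.53, 1) = 0.53
  Gödel value = 0.53
Łukasiewicz evaluation:
  ¬p2: Łukasiewicz ¬ gives 1 − 0.23 = 0.77
  (¬p2 ∧ p1) = min(0.77, 0.87) = 0.77
  ¬(¬p2 ∧ p1): Łukasiewicz ¬ gives 1 − 0.77 = 0.23
  ¬p1: Łukasiewicz ¬ gives 1 − 0.87 = 0.13
  (¬p1 ∨ p3) = max(0.13, 0.53) = 0.53
  ¬p2: Łukasiewicz ¬ gives 1 − 0.23 = 0.77
  ¬¬p2: Łukasiewicz ¬ gives 1 − 0.77 = 0.23
  ((¬p1 ∨ p3) ∨ ¬¬p2) = max(0.53, 0.23) = 0.53
  (¬(¬p2 ∧ p1) ∧ ((¬p1 ∨ p3) ∨ ¬¬p2)) = min(0.23, 0.53) = 0.23
  (p3 ∧ (¬(¬p2 ∧ p1) ∧ ((¬p1 ∨ p3) ∨ ¬¬p2))) = min(0.53, 0.23) = 0.23
  Łukasiewicz value = 0.23
Difference: 0.53 − 0.23 = 0.30

0.30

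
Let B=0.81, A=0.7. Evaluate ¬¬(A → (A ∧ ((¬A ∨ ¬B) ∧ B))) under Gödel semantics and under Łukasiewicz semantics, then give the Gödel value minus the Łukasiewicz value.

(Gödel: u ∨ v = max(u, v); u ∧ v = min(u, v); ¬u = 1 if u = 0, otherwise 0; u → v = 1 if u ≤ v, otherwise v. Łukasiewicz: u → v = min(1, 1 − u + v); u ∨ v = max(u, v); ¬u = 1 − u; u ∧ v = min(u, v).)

Gödel evaluation:
  ¬A: Gödel ¬ of 0.7 = 0 (operand ≠ 0)
  ¬B: Gödel ¬ of 0.81 = 0 (operand ≠ 0)
  (¬A ∨ ¬B) = max(0, 0) = 0
  ((¬A ∨ ¬B) ∧ B) = min(0, 0.81) = 0
  (A ∧ ((¬A ∨ ¬B) ∧ B)) = min(0.7, 0) = 0
  (A → (A ∧ ((¬A ∨ ¬B) ∧ B))): 0.7 > 0, so result = 0
  ¬(A → (A ∧ ((¬A ∨ ¬B) ∧ B))): Gödel ¬ of 0 = 1 (operand is 0)
  ¬¬(A → (A ∧ ((¬A ∨ ¬B) ∧ B))): Gödel ¬ of 1 = 0 (operand ≠ 0)
  Gödel value = 0
Łukasiewicz evaluation:
  ¬A: Łukasiewicz ¬ gives 1 − 0.7 = 0.3
  ¬B: Łukasiewicz ¬ gives 1 − 0.81 = 0.19
  (¬A ∨ ¬B) = max(0.3, 0.19) = 0.3
  ((¬A ∨ ¬B) ∧ B) = min(0.3, 0.81) = 0.3
  (A ∧ ((¬A ∨ ¬B) ∧ B)) = min(0.7, 0.3) = 0.3
  (A → (A ∧ ((¬A ∨ ¬B) ∧ B))): min(1, 1 − 0.7 + 0.3) = 0.6
  ¬(A → (A ∧ ((¬A ∨ ¬B) ∧ B))): Łukasiewicz ¬ gives 1 − 0.6 = 0.4
  ¬¬(A → (A ∧ ((¬A ∨ ¬B) ∧ B))): Łukasiewicz ¬ gives 1 − 0.4 = 0.6
  Łukasiewicz value = 0.6
Difference: 0 − 0.6 = -0.60

-0.60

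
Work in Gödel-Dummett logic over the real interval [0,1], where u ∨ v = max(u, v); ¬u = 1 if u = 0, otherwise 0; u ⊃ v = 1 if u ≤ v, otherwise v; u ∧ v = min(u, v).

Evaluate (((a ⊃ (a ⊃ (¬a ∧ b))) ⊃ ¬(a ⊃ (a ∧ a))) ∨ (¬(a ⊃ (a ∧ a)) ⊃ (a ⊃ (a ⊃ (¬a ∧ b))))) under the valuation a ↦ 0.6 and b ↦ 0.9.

1.00

¬a: Gödel ¬ of 0.6 = 0 (operand ≠ 0)
(¬a ∧ b) = min(0, 0.9) = 0
(a ⊃ (¬a ∧ b)): 0.6 > 0, so result = 0
(a ⊃ (a ⊃ (¬a ∧ b))): 0.6 > 0, so result = 0
(a ∧ a) = min(0.6, 0.6) = 0.6
(a ⊃ (a ∧ a)): 0.6 ≤ 0.6, so result = 1
¬(a ⊃ (a ∧ a)): Gödel ¬ of 1 = 0 (operand ≠ 0)
((a ⊃ (a ⊃ (¬a ∧ b))) ⊃ ¬(a ⊃ (a ∧ a))): 0 ≤ 0, so result = 1
(a ∧ a) = min(0.6, 0.6) = 0.6
(a ⊃ (a ∧ a)): 0.6 ≤ 0.6, so result = 1
¬(a ⊃ (a ∧ a)): Gödel ¬ of 1 = 0 (operand ≠ 0)
¬a: Gödel ¬ of 0.6 = 0 (operand ≠ 0)
(¬a ∧ b) = min(0, 0.9) = 0
(a ⊃ (¬a ∧ b)): 0.6 > 0, so result = 0
(a ⊃ (a ⊃ (¬a ∧ b))): 0.6 > 0, so result = 0
(¬(a ⊃ (a ∧ a)) ⊃ (a ⊃ (a ⊃ (¬a ∧ b)))): 0 ≤ 0, so result = 1
(((a ⊃ (a ⊃ (¬a ∧ b))) ⊃ ¬(a ⊃ (a ∧ a))) ∨ (¬(a ⊃ (a ∧ a)) ⊃ (a ⊃ (a ⊃ (¬a ∧ b))))) = max(1, 1) = 1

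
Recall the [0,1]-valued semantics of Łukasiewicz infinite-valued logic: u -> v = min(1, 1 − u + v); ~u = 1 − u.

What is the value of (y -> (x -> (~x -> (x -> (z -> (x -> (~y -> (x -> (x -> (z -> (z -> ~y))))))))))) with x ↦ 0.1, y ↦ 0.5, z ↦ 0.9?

~x: Łukasiewicz ¬ gives 1 − 0.1 = 0.9
~y: Łukasiewicz ¬ gives 1 − 0.5 = 0.5
~y: Łukasiewicz ¬ gives 1 − 0.5 = 0.5
(z -> ~y): min(1, 1 − 0.9 + 0.5) = 0.6
(z -> (z -> ~y)): min(1, 1 − 0.9 + 0.6) = 0.7
(x -> (z -> (z -> ~y))): min(1, 1 − 0.1 + 0.7) = 1
(x -> (x -> (z -> (z -> ~y)))): min(1, 1 − 0.1 + 1) = 1
(~y -> (x -> (x -> (z -> (z -> ~y))))): min(1, 1 − 0.5 + 1) = 1
(x -> (~y -> (x -> (x -> (z -> (z -> ~y)))))): min(1, 1 − 0.1 + 1) = 1
(z -> (x -> (~y -> (x -> (x -> (z -> (z -> ~y))))))): min(1, 1 − 0.9 + 1) = 1
(x -> (z -> (x -> (~y -> (x -> (x -> (z -> (z -> ~y)))))))): min(1, 1 − 0.1 + 1) = 1
(~x -> (x -> (z -> (x -> (~y -> (x -> (x -> (z -> (z -> ~y))))))))): min(1, 1 − 0.9 + 1) = 1
(x -> (~x -> (x -> (z -> (x -> (~y -> (x -> (x -> (z -> (z -> ~y)))))))))): min(1, 1 − 0.1 + 1) = 1
(y -> (x -> (~x -> (x -> (z -> (x -> (~y -> (x -> (x -> (z -> (z -> ~y))))))))))): min(1, 1 − 0.5 + 1) = 1

1.00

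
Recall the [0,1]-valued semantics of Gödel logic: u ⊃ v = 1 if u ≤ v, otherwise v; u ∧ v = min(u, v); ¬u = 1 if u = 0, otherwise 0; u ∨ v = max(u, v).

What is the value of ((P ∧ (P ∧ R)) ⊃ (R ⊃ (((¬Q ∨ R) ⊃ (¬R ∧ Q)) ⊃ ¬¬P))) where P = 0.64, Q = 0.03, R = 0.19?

1.00

(P ∧ R) = min(0.64, 0.19) = 0.19
(P ∧ (P ∧ R)) = min(0.64, 0.19) = 0.19
¬Q: Gödel ¬ of 0.03 = 0 (operand ≠ 0)
(¬Q ∨ R) = max(0, 0.19) = 0.19
¬R: Gödel ¬ of 0.19 = 0 (operand ≠ 0)
(¬R ∧ Q) = min(0, 0.03) = 0
((¬Q ∨ R) ⊃ (¬R ∧ Q)): 0.19 > 0, so result = 0
¬P: Gödel ¬ of 0.64 = 0 (operand ≠ 0)
¬¬P: Gödel ¬ of 0 = 1 (operand is 0)
(((¬Q ∨ R) ⊃ (¬R ∧ Q)) ⊃ ¬¬P): 0 ≤ 1, so result = 1
(R ⊃ (((¬Q ∨ R) ⊃ (¬R ∧ Q)) ⊃ ¬¬P)): 0.19 ≤ 1, so result = 1
((P ∧ (P ∧ R)) ⊃ (R ⊃ (((¬Q ∨ R) ⊃ (¬R ∧ Q)) ⊃ ¬¬P))): 0.19 ≤ 1, so result = 1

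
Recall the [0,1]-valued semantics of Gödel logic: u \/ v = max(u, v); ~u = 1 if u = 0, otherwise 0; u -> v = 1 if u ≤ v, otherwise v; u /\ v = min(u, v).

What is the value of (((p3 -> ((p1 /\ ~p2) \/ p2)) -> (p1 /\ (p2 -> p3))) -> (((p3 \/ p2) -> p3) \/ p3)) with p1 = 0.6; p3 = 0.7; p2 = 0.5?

1.00

~p2: Gödel ¬ of 0.5 = 0 (operand ≠ 0)
(p1 /\ ~p2) = min(0.6, 0) = 0
((p1 /\ ~p2) \/ p2) = max(0, 0.5) = 0.5
(p3 -> ((p1 /\ ~p2) \/ p2)): 0.7 > 0.5, so result = 0.5
(p2 -> p3): 0.5 ≤ 0.7, so result = 1
(p1 /\ (p2 -> p3)) = min(0.6, 1) = 0.6
((p3 -> ((p1 /\ ~p2) \/ p2)) -> (p1 /\ (p2 -> p3))): 0.5 ≤ 0.6, so result = 1
(p3 \/ p2) = max(0.7, 0.5) = 0.7
((p3 \/ p2) -> p3): 0.7 ≤ 0.7, so result = 1
(((p3 \/ p2) -> p3) \/ p3) = max(1, 0.7) = 1
(((p3 -> ((p1 /\ ~p2) \/ p2)) -> (p1 /\ (p2 -> p3))) -> (((p3 \/ p2) -> p3) \/ p3)): 1 ≤ 1, so result = 1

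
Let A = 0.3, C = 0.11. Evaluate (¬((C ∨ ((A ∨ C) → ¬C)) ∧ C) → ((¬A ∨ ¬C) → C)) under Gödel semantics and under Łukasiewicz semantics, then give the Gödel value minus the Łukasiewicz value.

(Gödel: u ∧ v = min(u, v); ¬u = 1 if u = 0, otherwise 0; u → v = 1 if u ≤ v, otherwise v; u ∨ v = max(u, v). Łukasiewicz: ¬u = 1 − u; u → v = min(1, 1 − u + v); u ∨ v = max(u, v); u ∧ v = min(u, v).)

0.67

Gödel evaluation:
  (A ∨ C) = max(0.3, 0.11) = 0.3
  ¬C: Gödel ¬ of 0.11 = 0 (operand ≠ 0)
  ((A ∨ C) → ¬C): 0.3 > 0, so result = 0
  (C ∨ ((A ∨ C) → ¬C)) = max(0.11, 0) = 0.11
  ((C ∨ ((A ∨ C) → ¬C)) ∧ C) = min(0.11, 0.11) = 0.11
  ¬((C ∨ ((A ∨ C) → ¬C)) ∧ C): Gödel ¬ of 0.11 = 0 (operand ≠ 0)
  ¬A: Gödel ¬ of 0.3 = 0 (operand ≠ 0)
  ¬C: Gödel ¬ of 0.11 = 0 (operand ≠ 0)
  (¬A ∨ ¬C) = max(0, 0) = 0
  ((¬A ∨ ¬C) → C): 0 ≤ 0.11, so result = 1
  (¬((C ∨ ((A ∨ C) → ¬C)) ∧ C) → ((¬A ∨ ¬C) → C)): 0 ≤ 1, so result = 1
  Gödel value = 1
Łukasiewicz evaluation:
  (A ∨ C) = max(0.3, 0.11) = 0.3
  ¬C: Łukasiewicz ¬ gives 1 − 0.11 = 0.89
  ((A ∨ C) → ¬C): min(1, 1 − 0.3 + 0.89) = 1
  (C ∨ ((A ∨ C) → ¬C)) = max(0.11, 1) = 1
  ((C ∨ ((A ∨ C) → ¬C)) ∧ C) = min(1, 0.11) = 0.11
  ¬((C ∨ ((A ∨ C) → ¬C)) ∧ C): Łukasiewicz ¬ gives 1 − 0.11 = 0.89
  ¬A: Łukasiewicz ¬ gives 1 − 0.3 = 0.7
  ¬C: Łukasiewicz ¬ gives 1 − 0.11 = 0.89
  (¬A ∨ ¬C) = max(0.7, 0.89) = 0.89
  ((¬A ∨ ¬C) → C): min(1, 1 − 0.89 + 0.11) = 0.22
  (¬((C ∨ ((A ∨ C) → ¬C)) ∧ C) → ((¬A ∨ ¬C) → C)): min(1, 1 − 0.89 + 0.22) = 0.33
  Łukasiewicz value = 0.33
Difference: 1 − 0.33 = 0.67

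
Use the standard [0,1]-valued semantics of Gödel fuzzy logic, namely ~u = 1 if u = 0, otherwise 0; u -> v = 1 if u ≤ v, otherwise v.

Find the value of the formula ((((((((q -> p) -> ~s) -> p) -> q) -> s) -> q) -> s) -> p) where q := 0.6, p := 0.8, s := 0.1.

1.00

(q -> p): 0.6 ≤ 0.8, so result = 1
~s: Gödel ¬ of 0.1 = 0 (operand ≠ 0)
((q -> p) -> ~s): 1 > 0, so result = 0
(((q -> p) -> ~s) -> p): 0 ≤ 0.8, so result = 1
((((q -> p) -> ~s) -> p) -> q): 1 > 0.6, so result = 0.6
(((((q -> p) -> ~s) -> p) -> q) -> s): 0.6 > 0.1, so result = 0.1
((((((q -> p) -> ~s) -> p) -> q) -> s) -> q): 0.1 ≤ 0.6, so result = 1
(((((((q -> p) -> ~s) -> p) -> q) -> s) -> q) -> s): 1 > 0.1, so result = 0.1
((((((((q -> p) -> ~s) -> p) -> q) -> s) -> q) -> s) -> p): 0.1 ≤ 0.8, so result = 1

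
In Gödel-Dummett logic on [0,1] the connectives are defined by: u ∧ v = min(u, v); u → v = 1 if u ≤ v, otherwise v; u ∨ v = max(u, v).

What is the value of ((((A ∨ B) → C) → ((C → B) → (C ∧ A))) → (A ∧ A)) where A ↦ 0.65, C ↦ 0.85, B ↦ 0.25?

0.65

(A ∨ B) = max(0.65, 0.25) = 0.65
((A ∨ B) → C): 0.65 ≤ 0.85, so result = 1
(C → B): 0.85 > 0.25, so result = 0.25
(C ∧ A) = min(0.85, 0.65) = 0.65
((C → B) → (C ∧ A)): 0.25 ≤ 0.65, so result = 1
(((A ∨ B) → C) → ((C → B) → (C ∧ A))): 1 ≤ 1, so result = 1
(A ∧ A) = min(0.65, 0.65) = 0.65
((((A ∨ B) → C) → ((C → B) → (C ∧ A))) → (A ∧ A)): 1 > 0.65, so result = 0.65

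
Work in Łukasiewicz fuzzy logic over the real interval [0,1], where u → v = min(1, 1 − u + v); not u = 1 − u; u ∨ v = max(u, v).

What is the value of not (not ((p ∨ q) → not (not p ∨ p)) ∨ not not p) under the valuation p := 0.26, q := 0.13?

(p ∨ q) = max(0.26, 0.13) = 0.26
not p: Łukasiewicz ¬ gives 1 − 0.26 = 0.74
(not p ∨ p) = max(0.74, 0.26) = 0.74
not (not p ∨ p): Łukasiewicz ¬ gives 1 − 0.74 = 0.26
((p ∨ q) → not (not p ∨ p)): min(1, 1 − 0.26 + 0.26) = 1
not ((p ∨ q) → not (not p ∨ p)): Łukasiewicz ¬ gives 1 − 1 = 0
not p: Łukasiewicz ¬ gives 1 − 0.26 = 0.74
not not p: Łukasiewicz ¬ gives 1 − 0.74 = 0.26
(not ((p ∨ q) → not (not p ∨ p)) ∨ not not p) = max(0, 0.26) = 0.26
not (not ((p ∨ q) → not (not p ∨ p)) ∨ not not p): Łukasiewicz ¬ gives 1 − 0.26 = 0.74

0.74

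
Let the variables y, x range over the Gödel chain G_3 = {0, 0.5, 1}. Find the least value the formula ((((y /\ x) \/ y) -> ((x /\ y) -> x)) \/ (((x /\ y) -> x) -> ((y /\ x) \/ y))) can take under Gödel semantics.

Every assignment gives 1. For instance at y = 0, x = 0:
  (y /\ x) = min(0, 0) = 0
  ((y /\ x) \/ y) = max(0, 0) = 0
  (x /\ y) = min(0, 0) = 0
  ((x /\ y) -> x): 0 ≤ 0, so result = 1
  (((y /\ x) \/ y) -> ((x /\ y) -> x)): 0 ≤ 1, so result = 1
  (x /\ y) = min(0, 0) = 0
  ((x /\ y) -> x): 0 ≤ 0, so result = 1
  (y /\ x) = min(0, 0) = 0
  ((y /\ x) \/ y) = max(0, 0) = 0
  (((x /\ y) -> x) -> ((y /\ x) \/ y)): 1 > 0, so result = 0
  ((((y /\ x) \/ y) -> ((x /\ y) -> x)) \/ (((x /\ y) -> x) -> ((y /\ x) \/ y))) = max(1, 0) = 1
All 9 assignments give value 1 — the formula is a G_3-tautology.

1.00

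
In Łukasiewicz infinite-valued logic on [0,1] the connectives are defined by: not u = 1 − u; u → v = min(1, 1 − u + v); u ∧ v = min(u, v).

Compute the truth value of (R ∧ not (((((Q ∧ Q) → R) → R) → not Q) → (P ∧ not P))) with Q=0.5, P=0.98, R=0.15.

(Q ∧ Q) = min(0.5, 0.5) = 0.5
((Q ∧ Q) → R): min(1, 1 − 0.5 + 0.15) = 0.65
(((Q ∧ Q) → R) → R): min(1, 1 − 0.65 + 0.15) = 0.5
not Q: Łukasiewicz ¬ gives 1 − 0.5 = 0.5
((((Q ∧ Q) → R) → R) → not Q): min(1, 1 − 0.5 + 0.5) = 1
not P: Łukasiewicz ¬ gives 1 − 0.98 = 0.02
(P ∧ not P) = min(0.98, 0.02) = 0.02
(((((Q ∧ Q) → R) → R) → not Q) → (P ∧ not P)): min(1, 1 − 1 + 0.02) = 0.02
not (((((Q ∧ Q) → R) → R) → not Q) → (P ∧ not P)): Łukasiewicz ¬ gives 1 − 0.02 = 0.98
(R ∧ not (((((Q ∧ Q) → R) → R) → not Q) → (P ∧ not P))) = min(0.15, 0.98) = 0.15

0.15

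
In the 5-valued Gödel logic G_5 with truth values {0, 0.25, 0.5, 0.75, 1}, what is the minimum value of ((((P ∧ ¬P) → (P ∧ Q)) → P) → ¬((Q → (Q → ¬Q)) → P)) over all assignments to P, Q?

0.00

The minimum is attained at P = 0.25, Q = 0:
  ¬P: Gödel ¬ of 0.25 = 0 (operand ≠ 0)
  (P ∧ ¬P) = min(0.25, 0) = 0
  (P ∧ Q) = min(0.25, 0) = 0
  ((P ∧ ¬P) → (P ∧ Q)): 0 ≤ 0, so result = 1
  (((P ∧ ¬P) → (P ∧ Q)) → P): 1 > 0.25, so result = 0.25
  ¬Q: Gödel ¬ of 0 = 1 (operand is 0)
  (Q → ¬Q): 0 ≤ 1, so result = 1
  (Q → (Q → ¬Q)): 0 ≤ 1, so result = 1
  ((Q → (Q → ¬Q)) → P): 1 > 0.25, so result = 0.25
  ¬((Q → (Q → ¬Q)) → P): Gödel ¬ of 0.25 = 0 (operand ≠ 0)
  ((((P ∧ ¬P) → (P ∧ Q)) → P) → ¬((Q → (Q → ¬Q)) → P)): 0.25 > 0, so result = 0
Checking all 25 assignments confirms none give a value below 0.00.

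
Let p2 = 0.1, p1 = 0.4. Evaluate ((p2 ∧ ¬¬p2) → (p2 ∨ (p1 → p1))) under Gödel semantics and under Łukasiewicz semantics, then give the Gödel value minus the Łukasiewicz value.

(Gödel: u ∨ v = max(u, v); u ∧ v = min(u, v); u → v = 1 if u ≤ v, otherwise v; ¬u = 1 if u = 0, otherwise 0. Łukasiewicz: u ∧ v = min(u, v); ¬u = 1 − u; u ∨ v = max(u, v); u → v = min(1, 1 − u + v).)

Gödel evaluation:
  ¬p2: Gödel ¬ of 0.1 = 0 (operand ≠ 0)
  ¬¬p2: Gödel ¬ of 0 = 1 (operand is 0)
  (p2 ∧ ¬¬p2) = min(0.1, 1) = 0.1
  (p1 → p1): 0.4 ≤ 0.4, so result = 1
  (p2 ∨ (p1 → p1)) = max(0.1, 1) = 1
  ((p2 ∧ ¬¬p2) → (p2 ∨ (p1 → p1))): 0.1 ≤ 1, so result = 1
  Gödel value = 1
Łukasiewicz evaluation:
  ¬p2: Łukasiewicz ¬ gives 1 − 0.1 = 0.9
  ¬¬p2: Łukasiewicz ¬ gives 1 − 0.9 = 0.1
  (p2 ∧ ¬¬p2) = min(0.1, 0.1) = 0.1
  (p1 → p1): min(1, 1 − 0.4 + 0.4) = 1
  (p2 ∨ (p1 → p1)) = max(0.1, 1) = 1
  ((p2 ∧ ¬¬p2) → (p2 ∨ (p1 → p1))): min(1, 1 − 0.1 + 1) = 1
  Łukasiewicz value = 1
Difference: 1 − 1 = 0.00

0.00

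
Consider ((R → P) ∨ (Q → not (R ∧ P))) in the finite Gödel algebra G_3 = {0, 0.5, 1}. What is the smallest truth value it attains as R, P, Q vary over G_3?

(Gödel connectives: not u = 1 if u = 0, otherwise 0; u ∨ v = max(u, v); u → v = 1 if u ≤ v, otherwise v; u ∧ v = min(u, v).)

0.50

The minimum is attained at R = 1, P = 0.5, Q = 0.5:
  (R → P): 1 > 0.5, so result = 0.5
  (R ∧ P) = min(1, 0.5) = 0.5
  not (R ∧ P): Gödel ¬ of 0.5 = 0 (operand ≠ 0)
  (Q → not (R ∧ P)): 0.5 > 0, so result = 0
  ((R → P) ∨ (Q → not (R ∧ P))) = max(0.5, 0) = 0.5
Checking all 27 assignments confirms none give a value below 0.50.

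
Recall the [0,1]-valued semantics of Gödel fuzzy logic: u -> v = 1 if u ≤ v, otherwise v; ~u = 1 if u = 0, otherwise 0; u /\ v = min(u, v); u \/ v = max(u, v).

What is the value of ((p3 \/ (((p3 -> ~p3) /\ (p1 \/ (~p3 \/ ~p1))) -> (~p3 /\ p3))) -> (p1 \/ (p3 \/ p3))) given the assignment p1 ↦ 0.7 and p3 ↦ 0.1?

0.70

~p3: Gödel ¬ of 0.1 = 0 (operand ≠ 0)
(p3 -> ~p3): 0.1 > 0, so result = 0
~p3: Gödel ¬ of 0.1 = 0 (operand ≠ 0)
~p1: Gödel ¬ of 0.7 = 0 (operand ≠ 0)
(~p3 \/ ~p1) = max(0, 0) = 0
(p1 \/ (~p3 \/ ~p1)) = max(0.7, 0) = 0.7
((p3 -> ~p3) /\ (p1 \/ (~p3 \/ ~p1))) = min(0, 0.7) = 0
~p3: Gödel ¬ of 0.1 = 0 (operand ≠ 0)
(~p3 /\ p3) = min(0, 0.1) = 0
(((p3 -> ~p3) /\ (p1 \/ (~p3 \/ ~p1))) -> (~p3 /\ p3)): 0 ≤ 0, so result = 1
(p3 \/ (((p3 -> ~p3) /\ (p1 \/ (~p3 \/ ~p1))) -> (~p3 /\ p3))) = max(0.1, 1) = 1
(p3 \/ p3) = max(0.1, 0.1) = 0.1
(p1 \/ (p3 \/ p3)) = max(0.7, 0.1) = 0.7
((p3 \/ (((p3 -> ~p3) /\ (p1 \/ (~p3 \/ ~p1))) -> (~p3 /\ p3))) -> (p1 \/ (p3 \/ p3))): 1 > 0.7, so result = 0.7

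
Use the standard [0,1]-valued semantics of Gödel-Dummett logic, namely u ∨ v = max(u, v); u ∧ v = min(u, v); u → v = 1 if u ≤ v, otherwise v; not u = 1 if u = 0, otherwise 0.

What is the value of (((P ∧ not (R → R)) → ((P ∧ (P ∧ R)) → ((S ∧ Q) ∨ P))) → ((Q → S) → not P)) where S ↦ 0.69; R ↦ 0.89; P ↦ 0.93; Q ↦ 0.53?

(R → R): 0.89 ≤ 0.89, so result = 1
not (R → R): Gödel ¬ of 1 = 0 (operand ≠ 0)
(P ∧ not (R → R)) = min(0.93, 0) = 0
(P ∧ R) = min(0.93, 0.89) = 0.89
(P ∧ (P ∧ R)) = min(0.93, 0.89) = 0.89
(S ∧ Q) = min(0.69, 0.53) = 0.53
((S ∧ Q) ∨ P) = max(0.53, 0.93) = 0.93
((P ∧ (P ∧ R)) → ((S ∧ Q) ∨ P)): 0.89 ≤ 0.93, so result = 1
((P ∧ not (R → R)) → ((P ∧ (P ∧ R)) → ((S ∧ Q) ∨ P))): 0 ≤ 1, so result = 1
(Q → S): 0.53 ≤ 0.69, so result = 1
not P: Gödel ¬ of 0.93 = 0 (operand ≠ 0)
((Q → S) → not P): 1 > 0, so result = 0
(((P ∧ not (R → R)) → ((P ∧ (P ∧ R)) → ((S ∧ Q) ∨ P))) → ((Q → S) → not P)): 1 > 0, so result = 0

0.00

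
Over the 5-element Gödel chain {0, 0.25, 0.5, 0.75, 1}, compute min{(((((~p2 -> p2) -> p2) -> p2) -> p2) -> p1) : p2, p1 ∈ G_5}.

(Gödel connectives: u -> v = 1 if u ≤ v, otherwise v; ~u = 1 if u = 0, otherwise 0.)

The minimum is attained at p2 = 0, p1 = 0:
  ~p2: Gödel ¬ of 0 = 1 (operand is 0)
  (~p2 -> p2): 1 > 0, so result = 0
  ((~p2 -> p2) -> p2): 0 ≤ 0, so result = 1
  (((~p2 -> p2) -> p2) -> p2): 1 > 0, so result = 0
  ((((~p2 -> p2) -> p2) -> p2) -> p2): 0 ≤ 0, so result = 1
  (((((~p2 -> p2) -> p2) -> p2) -> p2) -> p1): 1 > 0, so result = 0
Checking all 25 assignments confirms none give a value below 0.00.

0.00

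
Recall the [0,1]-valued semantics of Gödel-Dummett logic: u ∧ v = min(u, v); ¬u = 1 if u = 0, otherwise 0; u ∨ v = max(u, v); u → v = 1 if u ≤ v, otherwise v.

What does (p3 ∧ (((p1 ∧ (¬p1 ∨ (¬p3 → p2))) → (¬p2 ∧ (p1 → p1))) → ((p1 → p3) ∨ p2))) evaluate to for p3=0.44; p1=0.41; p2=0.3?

¬p1: Gödel ¬ of 0.41 = 0 (operand ≠ 0)
¬p3: Gödel ¬ of 0.44 = 0 (operand ≠ 0)
(¬p3 → p2): 0 ≤ 0.3, so result = 1
(¬p1 ∨ (¬p3 → p2)) = max(0, 1) = 1
(p1 ∧ (¬p1 ∨ (¬p3 → p2))) = min(0.41, 1) = 0.41
¬p2: Gödel ¬ of 0.3 = 0 (operand ≠ 0)
(p1 → p1): 0.41 ≤ 0.41, so result = 1
(¬p2 ∧ (p1 → p1)) = min(0, 1) = 0
((p1 ∧ (¬p1 ∨ (¬p3 → p2))) → (¬p2 ∧ (p1 → p1))): 0.41 > 0, so result = 0
(p1 → p3): 0.41 ≤ 0.44, so result = 1
((p1 → p3) ∨ p2) = max(1, 0.3) = 1
(((p1 ∧ (¬p1 ∨ (¬p3 → p2))) → (¬p2 ∧ (p1 → p1))) → ((p1 → p3) ∨ p2)): 0 ≤ 1, so result = 1
(p3 ∧ (((p1 ∧ (¬p1 ∨ (¬p3 → p2))) → (¬p2 ∧ (p1 → p1))) → ((p1 → p3) ∨ p2))) = min(0.44, 1) = 0.44

0.44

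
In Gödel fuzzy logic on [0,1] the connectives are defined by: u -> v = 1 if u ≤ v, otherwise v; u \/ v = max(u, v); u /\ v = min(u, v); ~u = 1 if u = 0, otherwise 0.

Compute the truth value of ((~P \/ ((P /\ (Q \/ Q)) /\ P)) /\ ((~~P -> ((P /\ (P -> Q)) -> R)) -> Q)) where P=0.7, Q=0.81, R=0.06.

~P: Gödel ¬ of 0.7 = 0 (operand ≠ 0)
(Q \/ Q) = max(0.81, 0.81) = 0.81
(P /\ (Q \/ Q)) = min(0.7, 0.81) = 0.7
((P /\ (Q \/ Q)) /\ P) = min(0.7, 0.7) = 0.7
(~P \/ ((P /\ (Q \/ Q)) /\ P)) = max(0, 0.7) = 0.7
~P: Gödel ¬ of 0.7 = 0 (operand ≠ 0)
~~P: Gödel ¬ of 0 = 1 (operand is 0)
(P -> Q): 0.7 ≤ 0.81, so result = 1
(P /\ (P -> Q)) = min(0.7, 1) = 0.7
((P /\ (P -> Q)) -> R): 0.7 > 0.06, so result = 0.06
(~~P -> ((P /\ (P -> Q)) -> R)): 1 > 0.06, so result = 0.06
((~~P -> ((P /\ (P -> Q)) -> R)) -> Q): 0.06 ≤ 0.81, so result = 1
((~P \/ ((P /\ (Q \/ Q)) /\ P)) /\ ((~~P -> ((P /\ (P -> Q)) -> R)) -> Q)) = min(0.7, 1) = 0.7

0.70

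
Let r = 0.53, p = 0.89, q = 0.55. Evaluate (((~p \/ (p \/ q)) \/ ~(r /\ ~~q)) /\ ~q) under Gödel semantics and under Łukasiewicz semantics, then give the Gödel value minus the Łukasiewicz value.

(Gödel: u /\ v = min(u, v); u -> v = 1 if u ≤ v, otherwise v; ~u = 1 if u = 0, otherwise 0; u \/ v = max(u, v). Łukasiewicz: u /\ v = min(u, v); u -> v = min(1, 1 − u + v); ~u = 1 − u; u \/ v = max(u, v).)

Gödel evaluation:
  ~p: Gödel ¬ of 0.89 = 0 (operand ≠ 0)
  (p \/ q) = max(0.89, 0.55) = 0.89
  (~p \/ (p \/ q)) = max(0, 0.89) = 0.89
  ~q: Gödel ¬ of 0.55 = 0 (operand ≠ 0)
  ~~q: Gödel ¬ of 0 = 1 (operand is 0)
  (r /\ ~~q) = min(0.53, 1) = 0.53
  ~(r /\ ~~q): Gödel ¬ of 0.53 = 0 (operand ≠ 0)
  ((~p \/ (p \/ q)) \/ ~(r /\ ~~q)) = max(0.89, 0) = 0.89
  ~q: Gödel ¬ of 0.55 = 0 (operand ≠ 0)
  (((~p \/ (p \/ q)) \/ ~(r /\ ~~q)) /\ ~q) = min(0.89, 0) = 0
  Gödel value = 0
Łukasiewicz evaluation:
  ~p: Łukasiewicz ¬ gives 1 − 0.89 = 0.11
  (p \/ q) = max(0.89, 0.55) = 0.89
  (~p \/ (p \/ q)) = max(0.11, 0.89) = 0.89
  ~q: Łukasiewicz ¬ gives 1 − 0.55 = 0.45
  ~~q: Łukasiewicz ¬ gives 1 − 0.45 = 0.55
  (r /\ ~~q) = min(0.53, 0.55) = 0.53
  ~(r /\ ~~q): Łukasiewicz ¬ gives 1 − 0.53 = 0.47
  ((~p \/ (p \/ q)) \/ ~(r /\ ~~q)) = max(0.89, 0.47) = 0.89
  ~q: Łukasiewicz ¬ gives 1 − 0.55 = 0.45
  (((~p \/ (p \/ q)) \/ ~(r /\ ~~q)) /\ ~q) = min(0.89, 0.45) = 0.45
  Łukasiewicz value = 0.45
Difference: 0 − 0.45 = -0.45

-0.45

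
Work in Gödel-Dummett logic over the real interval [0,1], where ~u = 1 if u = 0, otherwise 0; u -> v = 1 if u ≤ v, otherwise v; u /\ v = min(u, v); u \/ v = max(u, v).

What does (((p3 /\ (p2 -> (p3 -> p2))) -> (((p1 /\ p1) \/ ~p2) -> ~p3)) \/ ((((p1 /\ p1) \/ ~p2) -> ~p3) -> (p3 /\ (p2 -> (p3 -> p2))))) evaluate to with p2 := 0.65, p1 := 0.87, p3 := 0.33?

(p3 -> p2): 0.33 ≤ 0.65, so result = 1
(p2 -> (p3 -> p2)): 0.65 ≤ 1, so result = 1
(p3 /\ (p2 -> (p3 -> p2))) = min(0.33, 1) = 0.33
(p1 /\ p1) = min(0.87, 0.87) = 0.87
~p2: Gödel ¬ of 0.65 = 0 (operand ≠ 0)
((p1 /\ p1) \/ ~p2) = max(0.87, 0) = 0.87
~p3: Gödel ¬ of 0.33 = 0 (operand ≠ 0)
(((p1 /\ p1) \/ ~p2) -> ~p3): 0.87 > 0, so result = 0
((p3 /\ (p2 -> (p3 -> p2))) -> (((p1 /\ p1) \/ ~p2) -> ~p3)): 0.33 > 0, so result = 0
(p1 /\ p1) = min(0.87, 0.87) = 0.87
~p2: Gödel ¬ of 0.65 = 0 (operand ≠ 0)
((p1 /\ p1) \/ ~p2) = max(0.87, 0) = 0.87
~p3: Gödel ¬ of 0.33 = 0 (operand ≠ 0)
(((p1 /\ p1) \/ ~p2) -> ~p3): 0.87 > 0, so result = 0
(p3 -> p2): 0.33 ≤ 0.65, so result = 1
(p2 -> (p3 -> p2)): 0.65 ≤ 1, so result = 1
(p3 /\ (p2 -> (p3 -> p2))) = min(0.33, 1) = 0.33
((((p1 /\ p1) \/ ~p2) -> ~p3) -> (p3 /\ (p2 -> (p3 -> p2)))): 0 ≤ 0.33, so result = 1
(((p3 /\ (p2 -> (p3 -> p2))) -> (((p1 /\ p1) \/ ~p2) -> ~p3)) \/ ((((p1 /\ p1) \/ ~p2) -> ~p3) -> (p3 /\ (p2 -> (p3 -> p2))))) = max(0, 1) = 1

1.00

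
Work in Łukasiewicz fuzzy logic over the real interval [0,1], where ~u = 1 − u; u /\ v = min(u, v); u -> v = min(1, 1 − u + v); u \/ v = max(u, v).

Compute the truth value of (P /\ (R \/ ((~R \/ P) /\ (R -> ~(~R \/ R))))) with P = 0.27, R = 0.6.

~R: Łukasiewicz ¬ gives 1 − 0.6 = 0.4
(~R \/ P) = max(0.4, 0.27) = 0.4
~R: Łukasiewicz ¬ gives 1 − 0.6 = 0.4
(~R \/ R) = max(0.4, 0.6) = 0.6
~(~R \/ R): Łukasiewicz ¬ gives 1 − 0.6 = 0.4
(R -> ~(~R \/ R)): min(1, 1 − 0.6 + 0.4) = 0.8
((~R \/ P) /\ (R -> ~(~R \/ R))) = min(0.4, 0.8) = 0.4
(R \/ ((~R \/ P) /\ (R -> ~(~R \/ R)))) = max(0.6, 0.4) = 0.6
(P /\ (R \/ ((~R \/ P) /\ (R -> ~(~R \/ R))))) = min(0.27, 0.6) = 0.27

0.27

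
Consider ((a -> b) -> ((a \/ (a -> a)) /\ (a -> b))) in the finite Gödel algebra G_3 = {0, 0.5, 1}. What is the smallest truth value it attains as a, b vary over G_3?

Every assignment gives 1. For instance at a = 0, b = 0:
  (a -> b): 0 ≤ 0, so result = 1
  (a -> a): 0 ≤ 0, so result = 1
  (a \/ (a -> a)) = max(0, 1) = 1
  (a -> b): 0 ≤ 0, so result = 1
  ((a \/ (a -> a)) /\ (a -> b)) = min(1, 1) = 1
  ((a -> b) -> ((a \/ (a -> a)) /\ (a -> b))): 1 ≤ 1, so result = 1
All 9 assignments give value 1 — the formula is a G_3-tautology.

1.00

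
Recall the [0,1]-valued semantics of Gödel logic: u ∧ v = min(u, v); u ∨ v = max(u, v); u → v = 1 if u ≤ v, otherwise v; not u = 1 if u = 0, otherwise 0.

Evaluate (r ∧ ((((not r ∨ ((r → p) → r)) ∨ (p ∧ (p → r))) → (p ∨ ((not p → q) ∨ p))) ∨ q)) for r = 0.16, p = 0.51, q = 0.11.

not r: Gödel ¬ of 0.16 = 0 (operand ≠ 0)
(r → p): 0.16 ≤ 0.51, so result = 1
((r → p) → r): 1 > 0.16, so result = 0.16
(not r ∨ ((r → p) → r)) = max(0, 0.16) = 0.16
(p → r): 0.51 > 0.16, so result = 0.16
(p ∧ (p → r)) = min(0.51, 0.16) = 0.16
((not r ∨ ((r → p) → r)) ∨ (p ∧ (p → r))) = max(0.16, 0.16) = 0.16
not p: Gödel ¬ of 0.51 = 0 (operand ≠ 0)
(not p → q): 0 ≤ 0.11, so result = 1
((not p → q) ∨ p) = max(1, 0.51) = 1
(p ∨ ((not p → q) ∨ p)) = max(0.51, 1) = 1
(((not r ∨ ((r → p) → r)) ∨ (p ∧ (p → r))) → (p ∨ ((not p → q) ∨ p))): 0.16 ≤ 1, so result = 1
((((not r ∨ ((r → p) → r)) ∨ (p ∧ (p → r))) → (p ∨ ((not p → q) ∨ p))) ∨ q) = max(1, 0.11) = 1
(r ∧ ((((not r ∨ ((r → p) → r)) ∨ (p ∧ (p → r))) → (p ∨ ((not p → q) ∨ p))) ∨ q)) = min(0.16, 1) = 0.16

0.16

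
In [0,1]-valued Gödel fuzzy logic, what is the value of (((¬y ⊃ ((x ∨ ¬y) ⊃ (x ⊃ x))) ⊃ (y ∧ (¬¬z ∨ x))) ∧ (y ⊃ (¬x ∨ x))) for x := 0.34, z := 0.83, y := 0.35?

¬y: Gödel ¬ of 0.35 = 0 (operand ≠ 0)
¬y: Gödel ¬ of 0.35 = 0 (operand ≠ 0)
(x ∨ ¬y) = max(0.34, 0) = 0.34
(x ⊃ x): 0.34 ≤ 0.34, so result = 1
((x ∨ ¬y) ⊃ (x ⊃ x)): 0.34 ≤ 1, so result = 1
(¬y ⊃ ((x ∨ ¬y) ⊃ (x ⊃ x))): 0 ≤ 1, so result = 1
¬z: Gödel ¬ of 0.83 = 0 (operand ≠ 0)
¬¬z: Gödel ¬ of 0 = 1 (operand is 0)
(¬¬z ∨ x) = max(1, 0.34) = 1
(y ∧ (¬¬z ∨ x)) = min(0.35, 1) = 0.35
((¬y ⊃ ((x ∨ ¬y) ⊃ (x ⊃ x))) ⊃ (y ∧ (¬¬z ∨ x))): 1 > 0.35, so result = 0.35
¬x: Gödel ¬ of 0.34 = 0 (operand ≠ 0)
(¬x ∨ x) = max(0, 0.34) = 0.34
(y ⊃ (¬x ∨ x)): 0.35 > 0.34, so result = 0.34
(((¬y ⊃ ((x ∨ ¬y) ⊃ (x ⊃ x))) ⊃ (y ∧ (¬¬z ∨ x))) ∧ (y ⊃ (¬x ∨ x))) = min(0.35, 0.34) = 0.34

0.34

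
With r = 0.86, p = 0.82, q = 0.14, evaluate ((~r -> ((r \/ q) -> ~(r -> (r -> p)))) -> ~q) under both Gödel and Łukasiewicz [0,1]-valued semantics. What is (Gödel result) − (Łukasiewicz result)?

-0.86

Gödel evaluation:
  ~r: Gödel ¬ of 0.86 = 0 (operand ≠ 0)
  (r \/ q) = max(0.86, 0.14) = 0.86
  (r -> p): 0.86 > 0.82, so result = 0.82
  (r -> (r -> p)): 0.86 > 0.82, so result = 0.82
  ~(r -> (r -> p)): Gödel ¬ of 0.82 = 0 (operand ≠ 0)
  ((r \/ q) -> ~(r -> (r -> p))): 0.86 > 0, so result = 0
  (~r -> ((r \/ q) -> ~(r -> (r -> p)))): 0 ≤ 0, so result = 1
  ~q: Gödel ¬ of 0.14 = 0 (operand ≠ 0)
  ((~r -> ((r \/ q) -> ~(r -> (r -> p)))) -> ~q): 1 > 0, so result = 0
  Gödel value = 0
Łukasiewicz evaluation:
  ~r: Łukasiewicz ¬ gives 1 − 0.86 = 0.14
  (r \/ q) = max(0.86, 0.14) = 0.86
  (r -> p): min(1, 1 − 0.86 + 0.82) = 0.96
  (r -> (r -> p)): min(1, 1 − 0.86 + 0.96) = 1
  ~(r -> (r -> p)): Łukasiewicz ¬ gives 1 − 1 = 0
  ((r \/ q) -> ~(r -> (r -> p))): min(1, 1 − 0.86 + 0) = 0.14
  (~r -> ((r \/ q) -> ~(r -> (r -> p)))): min(1, 1 − 0.14 + 0.14) = 1
  ~q: Łukasiewicz ¬ gives 1 − 0.14 = 0.86
  ((~r -> ((r \/ q) -> ~(r -> (r -> p)))) -> ~q): min(1, 1 − 1 + 0.86) = 0.86
  Łukasiewicz value = 0.86
Difference: 0 − 0.86 = -0.86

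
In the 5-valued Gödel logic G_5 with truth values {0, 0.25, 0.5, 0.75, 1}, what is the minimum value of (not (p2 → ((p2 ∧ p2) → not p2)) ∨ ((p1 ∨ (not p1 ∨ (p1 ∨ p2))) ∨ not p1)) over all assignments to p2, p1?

0.25

The minimum is attained at p2 = 0, p1 = 0.25:
  (p2 ∧ p2) = min(0, 0) = 0
  not p2: Gödel ¬ of 0 = 1 (operand is 0)
  ((p2 ∧ p2) → not p2): 0 ≤ 1, so result = 1
  (p2 → ((p2 ∧ p2) → not p2)): 0 ≤ 1, so result = 1
  not (p2 → ((p2 ∧ p2) → not p2)): Gödel ¬ of 1 = 0 (operand ≠ 0)
  not p1: Gödel ¬ of 0.25 = 0 (operand ≠ 0)
  (p1 ∨ p2) = max(0.25, 0) = 0.25
  (not p1 ∨ (p1 ∨ p2)) = max(0, 0.25) = 0.25
  (p1 ∨ (not p1 ∨ (p1 ∨ p2))) = max(0.25, 0.25) = 0.25
  not p1: Gödel ¬ of 0.25 = 0 (operand ≠ 0)
  ((p1 ∨ (not p1 ∨ (p1 ∨ p2))) ∨ not p1) = max(0.25, 0) = 0.25
  (not (p2 → ((p2 ∧ p2) → not p2)) ∨ ((p1 ∨ (not p1 ∨ (p1 ∨ p2))) ∨ not p1)) = max(0, 0.25) = 0.25
Checking all 25 assignments confirms none give a value below 0.25.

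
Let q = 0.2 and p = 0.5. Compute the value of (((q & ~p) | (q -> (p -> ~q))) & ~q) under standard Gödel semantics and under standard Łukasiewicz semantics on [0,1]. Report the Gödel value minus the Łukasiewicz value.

-0.80

Gödel evaluation:
  ~p: Gödel ¬ of 0.5 = 0 (operand ≠ 0)
  (q & ~p) = min(0.2, 0) = 0
  ~q: Gödel ¬ of 0.2 = 0 (operand ≠ 0)
  (p -> ~q): 0.5 > 0, so result = 0
  (q -> (p -> ~q)): 0.2 > 0, so result = 0
  ((q & ~p) | (q -> (p -> ~q))) = max(0, 0) = 0
  ~q: Gödel ¬ of 0.2 = 0 (operand ≠ 0)
  (((q & ~p) | (q -> (p -> ~q))) & ~q) = min(0, 0) = 0
  Gödel value = 0
Łukasiewicz evaluation:
  ~p: Łukasiewicz ¬ gives 1 − 0.5 = 0.5
  (q & ~p) = min(0.2, 0.5) = 0.2
  ~q: Łukasiewicz ¬ gives 1 − 0.2 = 0.8
  (p -> ~q): min(1, 1 − 0.5 + 0.8) = 1
  (q -> (p -> ~q)): min(1, 1 − 0.2 + 1) = 1
  ((q & ~p) | (q -> (p -> ~q))) = max(0.2, 1) = 1
  ~q: Łukasiewicz ¬ gives 1 − 0.2 = 0.8
  (((q & ~p) | (q -> (p -> ~q))) & ~q) = min(1, 0.8) = 0.8
  Łukasiewicz value = 0.8
Difference: 0 − 0.8 = -0.80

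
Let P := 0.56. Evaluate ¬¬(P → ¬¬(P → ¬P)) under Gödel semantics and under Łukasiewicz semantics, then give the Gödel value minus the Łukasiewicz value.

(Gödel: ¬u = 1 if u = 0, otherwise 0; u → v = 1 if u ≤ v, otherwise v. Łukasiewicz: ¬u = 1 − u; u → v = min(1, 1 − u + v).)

-1.00

Gödel evaluation:
  ¬P: Gödel ¬ of 0.56 = 0 (operand ≠ 0)
  (P → ¬P): 0.56 > 0, so result = 0
  ¬(P → ¬P): Gödel ¬ of 0 = 1 (operand is 0)
  ¬¬(P → ¬P): Gödel ¬ of 1 = 0 (operand ≠ 0)
  (P → ¬¬(P → ¬P)): 0.56 > 0, so result = 0
  ¬(P → ¬¬(P → ¬P)): Gödel ¬ of 0 = 1 (operand is 0)
  ¬¬(P → ¬¬(P → ¬P)): Gödel ¬ of 1 = 0 (operand ≠ 0)
  Gödel value = 0
Łukasiewicz evaluation:
  ¬P: Łukasiewicz ¬ gives 1 − 0.56 = 0.44
  (P → ¬P): min(1, 1 − 0.56 + 0.44) = 0.88
  ¬(P → ¬P): Łukasiewicz ¬ gives 1 − 0.88 = 0.12
  ¬¬(P → ¬P): Łukasiewicz ¬ gives 1 − 0.12 = 0.88
  (P → ¬¬(P → ¬P)): min(1, 1 − 0.56 + 0.88) = 1
  ¬(P → ¬¬(P → ¬P)): Łukasiewicz ¬ gives 1 − 1 = 0
  ¬¬(P → ¬¬(P → ¬P)): Łukasiewicz ¬ gives 1 − 0 = 1
  Łukasiewicz value = 1
Difference: 0 − 1 = -1.00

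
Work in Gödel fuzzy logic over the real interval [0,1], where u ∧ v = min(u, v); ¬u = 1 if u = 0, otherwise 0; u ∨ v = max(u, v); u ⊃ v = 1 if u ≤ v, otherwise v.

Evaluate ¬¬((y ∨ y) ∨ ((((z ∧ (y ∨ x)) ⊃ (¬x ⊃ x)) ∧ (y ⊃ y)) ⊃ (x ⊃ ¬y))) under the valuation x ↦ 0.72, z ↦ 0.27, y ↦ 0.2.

1.00

(y ∨ y) = max(0.2, 0.2) = 0.2
(y ∨ x) = max(0.2, 0.72) = 0.72
(z ∧ (y ∨ x)) = min(0.27, 0.72) = 0.27
¬x: Gödel ¬ of 0.72 = 0 (operand ≠ 0)
(¬x ⊃ x): 0 ≤ 0.72, so result = 1
((z ∧ (y ∨ x)) ⊃ (¬x ⊃ x)): 0.27 ≤ 1, so result = 1
(y ⊃ y): 0.2 ≤ 0.2, so result = 1
(((z ∧ (y ∨ x)) ⊃ (¬x ⊃ x)) ∧ (y ⊃ y)) = min(1, 1) = 1
¬y: Gödel ¬ of 0.2 = 0 (operand ≠ 0)
(x ⊃ ¬y): 0.72 > 0, so result = 0
((((z ∧ (y ∨ x)) ⊃ (¬x ⊃ x)) ∧ (y ⊃ y)) ⊃ (x ⊃ ¬y)): 1 > 0, so result = 0
((y ∨ y) ∨ ((((z ∧ (y ∨ x)) ⊃ (¬x ⊃ x)) ∧ (y ⊃ y)) ⊃ (x ⊃ ¬y))) = max(0.2, 0) = 0.2
¬((y ∨ y) ∨ ((((z ∧ (y ∨ x)) ⊃ (¬x ⊃ x)) ∧ (y ⊃ y)) ⊃ (x ⊃ ¬y))): Gödel ¬ of 0.2 = 0 (operand ≠ 0)
¬¬((y ∨ y) ∨ ((((z ∧ (y ∨ x)) ⊃ (¬x ⊃ x)) ∧ (y ⊃ y)) ⊃ (x ⊃ ¬y))): Gödel ¬ of 0 = 1 (operand is 0)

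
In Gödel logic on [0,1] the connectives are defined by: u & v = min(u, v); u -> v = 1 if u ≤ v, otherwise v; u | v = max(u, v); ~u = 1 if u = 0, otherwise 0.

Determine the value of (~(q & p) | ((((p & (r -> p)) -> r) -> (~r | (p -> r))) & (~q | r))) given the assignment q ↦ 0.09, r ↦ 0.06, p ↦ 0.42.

0.06

(q & p) = min(0.09, 0.42) = 0.09
~(q & p): Gödel ¬ of 0.09 = 0 (operand ≠ 0)
(r -> p): 0.06 ≤ 0.42, so result = 1
(p & (r -> p)) = min(0.42, 1) = 0.42
((p & (r -> p)) -> r): 0.42 > 0.06, so result = 0.06
~r: Gödel ¬ of 0.06 = 0 (operand ≠ 0)
(p -> r): 0.42 > 0.06, so result = 0.06
(~r | (p -> r)) = max(0, 0.06) = 0.06
(((p & (r -> p)) -> r) -> (~r | (p -> r))): 0.06 ≤ 0.06, so result = 1
~q: Gödel ¬ of 0.09 = 0 (operand ≠ 0)
(~q | r) = max(0, 0.06) = 0.06
((((p & (r -> p)) -> r) -> (~r | (p -> r))) & (~q | r)) = min(1, 0.06) = 0.06
(~(q & p) | ((((p & (r -> p)) -> r) -> (~r | (p -> r))) & (~q | r))) = max(0, 0.06) = 0.06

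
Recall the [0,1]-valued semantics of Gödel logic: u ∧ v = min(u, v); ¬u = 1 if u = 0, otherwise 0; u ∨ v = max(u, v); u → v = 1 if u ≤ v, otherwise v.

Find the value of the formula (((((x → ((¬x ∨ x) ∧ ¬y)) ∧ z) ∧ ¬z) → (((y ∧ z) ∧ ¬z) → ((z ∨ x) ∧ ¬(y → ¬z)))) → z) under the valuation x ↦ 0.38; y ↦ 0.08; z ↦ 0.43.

0.43

¬x: Gödel ¬ of 0.38 = 0 (operand ≠ 0)
(¬x ∨ x) = max(0, 0.38) = 0.38
¬y: Gödel ¬ of 0.08 = 0 (operand ≠ 0)
((¬x ∨ x) ∧ ¬y) = min(0.38, 0) = 0
(x → ((¬x ∨ x) ∧ ¬y)): 0.38 > 0, so result = 0
((x → ((¬x ∨ x) ∧ ¬y)) ∧ z) = min(0, 0.43) = 0
¬z: Gödel ¬ of 0.43 = 0 (operand ≠ 0)
(((x → ((¬x ∨ x) ∧ ¬y)) ∧ z) ∧ ¬z) = min(0, 0) = 0
(y ∧ z) = min(0.08, 0.43) = 0.08
¬z: Gödel ¬ of 0.43 = 0 (operand ≠ 0)
((y ∧ z) ∧ ¬z) = min(0.08, 0) = 0
(z ∨ x) = max(0.43, 0.38) = 0.43
¬z: Gödel ¬ of 0.43 = 0 (operand ≠ 0)
(y → ¬z): 0.08 > 0, so result = 0
¬(y → ¬z): Gödel ¬ of 0 = 1 (operand is 0)
((z ∨ x) ∧ ¬(y → ¬z)) = min(0.43, 1) = 0.43
(((y ∧ z) ∧ ¬z) → ((z ∨ x) ∧ ¬(y → ¬z))): 0 ≤ 0.43, so result = 1
((((x → ((¬x ∨ x) ∧ ¬y)) ∧ z) ∧ ¬z) → (((y ∧ z) ∧ ¬z) → ((z ∨ x) ∧ ¬(y → ¬z)))): 0 ≤ 1, so result = 1
(((((x → ((¬x ∨ x) ∧ ¬y)) ∧ z) ∧ ¬z) → (((y ∧ z) ∧ ¬z) → ((z ∨ x) ∧ ¬(y → ¬z)))) → z): 1 > 0.43, so result = 0.43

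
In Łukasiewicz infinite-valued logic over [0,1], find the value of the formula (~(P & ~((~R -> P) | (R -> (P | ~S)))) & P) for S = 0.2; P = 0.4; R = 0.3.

~R: Łukasiewicz ¬ gives 1 − 0.3 = 0.7
(~R -> P): min(1, 1 − 0.7 + 0.4) = 0.7
~S: Łukasiewicz ¬ gives 1 − 0.2 = 0.8
(P | ~S) = max(0.4, 0.8) = 0.8
(R -> (P | ~S)): min(1, 1 − 0.3 + 0.8) = 1
((~R -> P) | (R -> (P | ~S))) = max(0.7, 1) = 1
~((~R -> P) | (R -> (P | ~S))): Łukasiewicz ¬ gives 1 − 1 = 0
(P & ~((~R -> P) | (R -> (P | ~S)))) = min(0.4, 0) = 0
~(P & ~((~R -> P) | (R -> (P | ~S)))): Łukasiewicz ¬ gives 1 − 0 = 1
(~(P & ~((~R -> P) | (R -> (P | ~S)))) & P) = min(1, 0.4) = 0.4

0.40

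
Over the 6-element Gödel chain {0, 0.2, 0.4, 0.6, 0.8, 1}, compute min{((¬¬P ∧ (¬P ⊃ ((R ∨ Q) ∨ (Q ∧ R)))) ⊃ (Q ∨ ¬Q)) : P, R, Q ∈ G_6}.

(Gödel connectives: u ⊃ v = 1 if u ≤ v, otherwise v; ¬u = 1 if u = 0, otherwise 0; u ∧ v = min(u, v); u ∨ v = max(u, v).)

0.20

The minimum is attained at P = 0.2, R = 0, Q = 0.2:
  ¬P: Gödel ¬ of 0.2 = 0 (operand ≠ 0)
  ¬¬P: Gödel ¬ of 0 = 1 (operand is 0)
  ¬P: Gödel ¬ of 0.2 = 0 (operand ≠ 0)
  (R ∨ Q) = max(0, 0.2) = 0.2
  (Q ∧ R) = min(0.2, 0) = 0
  ((R ∨ Q) ∨ (Q ∧ R)) = max(0.2, 0) = 0.2
  (¬P ⊃ ((R ∨ Q) ∨ (Q ∧ R))): 0 ≤ 0.2, so result = 1
  (¬¬P ∧ (¬P ⊃ ((R ∨ Q) ∨ (Q ∧ R)))) = min(1, 1) = 1
  ¬Q: Gödel ¬ of 0.2 = 0 (operand ≠ 0)
  (Q ∨ ¬Q) = max(0.2, 0) = 0.2
  ((¬¬P ∧ (¬P ⊃ ((R ∨ Q) ∨ (Q ∧ R)))) ⊃ (Q ∨ ¬Q)): 1 > 0.2, so result = 0.2
Checking all 216 assignments confirms none give a value below 0.20.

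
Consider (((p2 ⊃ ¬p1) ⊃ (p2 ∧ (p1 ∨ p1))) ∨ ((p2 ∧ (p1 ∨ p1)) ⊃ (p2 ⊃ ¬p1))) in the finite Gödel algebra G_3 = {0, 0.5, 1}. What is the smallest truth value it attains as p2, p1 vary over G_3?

1.00

Every assignment gives 1. For instance at p2 = 0, p1 = 0:
  ¬p1: Gödel ¬ of 0 = 1 (operand is 0)
  (p2 ⊃ ¬p1): 0 ≤ 1, so result = 1
  (p1 ∨ p1) = max(0, 0) = 0
  (p2 ∧ (p1 ∨ p1)) = min(0, 0) = 0
  ((p2 ⊃ ¬p1) ⊃ (p2 ∧ (p1 ∨ p1))): 1 > 0, so result = 0
  (p1 ∨ p1) = max(0, 0) = 0
  (p2 ∧ (p1 ∨ p1)) = min(0, 0) = 0
  ¬p1: Gödel ¬ of 0 = 1 (operand is 0)
  (p2 ⊃ ¬p1): 0 ≤ 1, so result = 1
  ((p2 ∧ (p1 ∨ p1)) ⊃ (p2 ⊃ ¬p1)): 0 ≤ 1, so result = 1
  (((p2 ⊃ ¬p1) ⊃ (p2 ∧ (p1 ∨ p1))) ∨ ((p2 ∧ (p1 ∨ p1)) ⊃ (p2 ⊃ ¬p1))) = max(0, 1) = 1
All 9 assignments give value 1 — the formula is a G_3-tautology.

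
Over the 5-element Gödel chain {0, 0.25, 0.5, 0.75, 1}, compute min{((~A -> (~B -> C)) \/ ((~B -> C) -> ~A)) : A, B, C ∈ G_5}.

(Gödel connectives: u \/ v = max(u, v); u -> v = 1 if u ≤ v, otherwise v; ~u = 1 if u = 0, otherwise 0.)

Every assignment gives 1. For instance at A = 0, B = 0, C = 0:
  ~A: Gödel ¬ of 0 = 1 (operand is 0)
  ~B: Gödel ¬ of 0 = 1 (operand is 0)
  (~B -> C): 1 > 0, so result = 0
  (~A -> (~B -> C)): 1 > 0, so result = 0
  ~B: Gödel ¬ of 0 = 1 (operand is 0)
  (~B -> C): 1 > 0, so result = 0
  ~A: Gödel ¬ of 0 = 1 (operand is 0)
  ((~B -> C) -> ~A): 0 ≤ 1, so result = 1
  ((~A -> (~B -> C)) \/ ((~B -> C) -> ~A)) = max(0, 1) = 1
All 125 assignments give value 1 — the formula is a G_5-tautology.

1.00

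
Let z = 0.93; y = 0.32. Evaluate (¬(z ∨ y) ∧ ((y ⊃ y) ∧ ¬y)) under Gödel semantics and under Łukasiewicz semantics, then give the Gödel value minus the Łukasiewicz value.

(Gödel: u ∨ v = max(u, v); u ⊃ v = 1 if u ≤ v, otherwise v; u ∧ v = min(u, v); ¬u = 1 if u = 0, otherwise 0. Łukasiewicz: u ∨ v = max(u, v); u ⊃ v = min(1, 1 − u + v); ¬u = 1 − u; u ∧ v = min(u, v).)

-0.07

Gödel evaluation:
  (z ∨ y) = max(0.93, 0.32) = 0.93
  ¬(z ∨ y): Gödel ¬ of 0.93 = 0 (operand ≠ 0)
  (y ⊃ y): 0.32 ≤ 0.32, so result = 1
  ¬y: Gödel ¬ of 0.32 = 0 (operand ≠ 0)
  ((y ⊃ y) ∧ ¬y) = min(1, 0) = 0
  (¬(z ∨ y) ∧ ((y ⊃ y) ∧ ¬y)) = min(0, 0) = 0
  Gödel value = 0
Łukasiewicz evaluation:
  (z ∨ y) = max(0.93, 0.32) = 0.93
  ¬(z ∨ y): Łukasiewicz ¬ gives 1 − 0.93 = 0.07
  (y ⊃ y): min(1, 1 − 0.32 + 0.32) = 1
  ¬y: Łukasiewicz ¬ gives 1 − 0.32 = 0.68
  ((y ⊃ y) ∧ ¬y) = min(1, 0.68) = 0.68
  (¬(z ∨ y) ∧ ((y ⊃ y) ∧ ¬y)) = min(0.07, 0.68) = 0.07
  Łukasiewicz value = 0.07
Difference: 0 − 0.07 = -0.07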